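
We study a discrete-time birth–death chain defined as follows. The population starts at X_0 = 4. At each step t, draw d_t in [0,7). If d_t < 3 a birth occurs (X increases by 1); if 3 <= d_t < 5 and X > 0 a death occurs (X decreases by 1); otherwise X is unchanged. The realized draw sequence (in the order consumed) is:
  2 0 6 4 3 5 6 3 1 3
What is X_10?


3

t=0: X=4, d=2 → birth, X_1=5
t=1: X=5, d=0 → birth, X_2=6
t=2: X=6, d=6 → hold, X_3=6
t=3: X=6, d=4 → death, X_4=5
t=4: X=5, d=3 → death, X_5=4
t=5: X=4, d=5 → hold, X_6=4
t=6: X=4, d=6 → hold, X_7=4
t=7: X=4, d=3 → death, X_8=3
t=8: X=3, d=1 → birth, X_9=4
t=9: X=4, d=3 → death, X_10=3


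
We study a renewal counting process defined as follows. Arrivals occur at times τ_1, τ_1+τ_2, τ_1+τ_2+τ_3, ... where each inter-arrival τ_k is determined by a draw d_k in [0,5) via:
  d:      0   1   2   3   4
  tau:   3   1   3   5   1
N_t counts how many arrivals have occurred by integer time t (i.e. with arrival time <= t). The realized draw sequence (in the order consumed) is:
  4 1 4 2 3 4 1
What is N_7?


draw d_1=4: τ_1=1, arrival time A_1=1
draw d_2=1: τ_2=1, arrival time A_2=2
draw d_3=4: τ_3=1, arrival time A_3=3
draw d_4=2: τ_4=3, arrival time A_4=6
draw d_5=3: τ_5=5, arrival time A_5=11
draw d_6=4: τ_6=1, arrival time A_6=12
draw d_7=1: τ_7=1, arrival time A_7=13
N_t over t=0..7: 0:0 1:1 2:2 3:3 4:3 5:3 6:4 7:4

4


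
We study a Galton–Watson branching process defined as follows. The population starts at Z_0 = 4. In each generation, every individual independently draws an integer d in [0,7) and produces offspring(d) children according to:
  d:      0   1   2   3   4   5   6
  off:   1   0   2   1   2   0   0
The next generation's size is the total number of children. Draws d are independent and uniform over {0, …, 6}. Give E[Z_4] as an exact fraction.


5184/2401

Outcome values over d=0..6: [1, 0, 2, 1, 2, 0, 0]
Σy = 6, Σy² = 10, M = 7
μ = 6/7 = 6/7,  σ² = 10/7 − (6/7)² = 34/49
E[Z_0] = 4
E[Z_1] = 6/7·E[Z_0] = 24/7
E[Z_2] = 6/7·E[Z_1] = 144/49
E[Z_3] = 6/7·E[Z_2] = 864/343
E[Z_4] = 6/7·E[Z_3] = 5184/2401


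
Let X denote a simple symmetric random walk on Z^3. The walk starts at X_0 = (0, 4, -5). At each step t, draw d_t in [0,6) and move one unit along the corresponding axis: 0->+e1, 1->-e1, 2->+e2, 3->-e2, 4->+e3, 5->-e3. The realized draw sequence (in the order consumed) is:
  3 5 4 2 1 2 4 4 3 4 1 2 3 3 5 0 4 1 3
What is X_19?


(-2, 2, -2)

t=0: X=(0, 4, -5), d=3 → -e2, X_1=(0, 3, -5)
t=1: X=(0, 3, -5), d=5 → -e3, X_2=(0, 3, -6)
t=2: X=(0, 3, -6), d=4 → +e3, X_3=(0, 3, -5)
t=3: X=(0, 3, -5), d=2 → +e2, X_4=(0, 4, -5)
t=4: X=(0, 4, -5), d=1 → -e1, X_5=(-1, 4, -5)
t=5: X=(-1, 4, -5), d=2 → +e2, X_6=(-1, 5, -5)
t=6: X=(-1, 5, -5), d=4 → +e3, X_7=(-1, 5, -4)
t=7: X=(-1, 5, -4), d=4 → +e3, X_8=(-1, 5, -3)
t=8: X=(-1, 5, -3), d=3 → -e2, X_9=(-1, 4, -3)
t=9: X=(-1, 4, -3), d=4 → +e3, X_10=(-1, 4, -2)
t=10: X=(-1, 4, -2), d=1 → -e1, X_11=(-2, 4, -2)
t=11: X=(-2, 4, -2), d=2 → +e2, X_12=(-2, 5, -2)
t=12: X=(-2, 5, -2), d=3 → -e2, X_13=(-2, 4, -2)
t=13: X=(-2, 4, -2), d=3 → -e2, X_14=(-2, 3, -2)
t=14: X=(-2, 3, -2), d=5 → -e3, X_15=(-2, 3, -3)
t=15: X=(-2, 3, -3), d=0 → +e1, X_16=(-1, 3, -3)
t=16: X=(-1, 3, -3), d=4 → +e3, X_17=(-1, 3, -2)
t=17: X=(-1, 3, -2), d=1 → -e1, X_18=(-2, 3, -2)
t=18: X=(-2, 3, -2), d=3 → -e2, X_19=(-2, 2, -2)


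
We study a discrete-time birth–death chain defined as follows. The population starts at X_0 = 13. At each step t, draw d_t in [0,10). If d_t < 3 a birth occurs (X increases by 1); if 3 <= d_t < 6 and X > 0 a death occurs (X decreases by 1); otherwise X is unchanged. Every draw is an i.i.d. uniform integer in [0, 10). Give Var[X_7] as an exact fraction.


21/5

X can drop by at most 1 per step and X_0 = 13 > T = 7, so X_t >= 13 − t >= 6 > 0 for every t <= 7: the floor at 0 (the 'and X > 0' condition) never binds. Hence X_7 = X_0 + Σ_{t<7} Y_t with i.i.d. increments Y_t = y(d_t) ∈ {+1, −1, 0}.
Outcome values over d=0..9: [1, 1, 1, -1, -1, -1, 0, 0, 0, 0]
Σy = 0, Σy² = 6, M = 10
μ = 0/10 = 0,  σ² = 6/10 − (0)² = 3/5
Independent increments: Var[X_7] = 7·σ² = 7·(3/5) = 21/5


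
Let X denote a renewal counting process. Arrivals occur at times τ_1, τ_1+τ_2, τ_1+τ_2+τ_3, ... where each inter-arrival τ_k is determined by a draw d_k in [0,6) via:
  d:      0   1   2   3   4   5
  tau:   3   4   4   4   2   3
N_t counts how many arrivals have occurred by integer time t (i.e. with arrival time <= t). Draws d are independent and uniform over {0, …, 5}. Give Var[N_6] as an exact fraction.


Inter-arrival values over d=0..5: [3, 4, 4, 4, 2, 3]
Each d has probability 1/6, so the pmf of τ is: f(2) = 1/6, f(3) = 1/3, f(4) = 1/2
Let p_n(j) = P(N_n = j), with p_0 = [1]. Condition on τ_1: p_n(0) = P(τ > n), and for j >= 1, p_n(j) = Σ_{k<=n} f(k)·p_{n−k}(j−1)
p_1 = [1]  (j = 0)
p_2 = [5/6, 1/6]  (j = 0..1)
p_3 = [1/2, 1/2]  (j = 0..1)
p_4 = [0, 35/36, 1/36]  (j = 0..2)
p_5 = [0, 31/36, 5/36]  (j = 0..2)
p_6 = [0, 7/12, 89/216, 1/216]  (j = 0..3)
E[N_6] = Σ j·p_6(j) = 307/216;  E[N_6²] = Σ j²·p_6(j) = 491/216
Var[N_6] = 491/216 − (307/216)² = 11807/46656

11807/46656


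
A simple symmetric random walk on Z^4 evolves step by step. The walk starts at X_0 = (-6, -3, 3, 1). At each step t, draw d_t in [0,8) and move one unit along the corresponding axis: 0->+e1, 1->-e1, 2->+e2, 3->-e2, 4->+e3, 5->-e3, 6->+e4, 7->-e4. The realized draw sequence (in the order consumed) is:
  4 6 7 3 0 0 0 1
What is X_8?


t=0: X=(-6, -3, 3, 1), d=4 → +e3, X_1=(-6, -3, 4, 1)
t=1: X=(-6, -3, 4, 1), d=6 → +e4, X_2=(-6, -3, 4, 2)
t=2: X=(-6, -3, 4, 2), d=7 → -e4, X_3=(-6, -3, 4, 1)
t=3: X=(-6, -3, 4, 1), d=3 → -e2, X_4=(-6, -4, 4, 1)
t=4: X=(-6, -4, 4, 1), d=0 → +e1, X_5=(-5, -4, 4, 1)
t=5: X=(-5, -4, 4, 1), d=0 → +e1, X_6=(-4, -4, 4, 1)
t=6: X=(-4, -4, 4, 1), d=0 → +e1, X_7=(-3, -4, 4, 1)
t=7: X=(-3, -4, 4, 1), d=1 → -e1, X_8=(-4, -4, 4, 1)

(-4, -4, 4, 1)


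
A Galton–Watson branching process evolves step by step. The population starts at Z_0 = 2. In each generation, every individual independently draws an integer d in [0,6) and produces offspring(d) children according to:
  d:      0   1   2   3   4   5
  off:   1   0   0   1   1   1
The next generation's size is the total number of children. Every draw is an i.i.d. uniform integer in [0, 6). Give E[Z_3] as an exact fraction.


Outcome values over d=0..5: [1, 0, 0, 1, 1, 1]
Σy = 4, Σy² = 4, M = 6
μ = 4/6 = 2/3,  σ² = 4/6 − (2/3)² = 2/9
E[Z_0] = 2
E[Z_1] = 2/3·E[Z_0] = 4/3
E[Z_2] = 2/3·E[Z_1] = 8/9
E[Z_3] = 2/3·E[Z_2] = 16/27

16/27


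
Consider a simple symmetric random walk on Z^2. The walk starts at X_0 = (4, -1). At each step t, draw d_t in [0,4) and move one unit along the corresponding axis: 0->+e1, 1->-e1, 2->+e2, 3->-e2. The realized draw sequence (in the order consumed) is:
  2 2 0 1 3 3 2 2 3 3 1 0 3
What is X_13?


t=0: X=(4, -1), d=2 → +e2, X_1=(4, 0)
t=1: X=(4, 0), d=2 → +e2, X_2=(4, 1)
t=2: X=(4, 1), d=0 → +e1, X_3=(5, 1)
t=3: X=(5, 1), d=1 → -e1, X_4=(4, 1)
t=4: X=(4, 1), d=3 → -e2, X_5=(4, 0)
t=5: X=(4, 0), d=3 → -e2, X_6=(4, -1)
t=6: X=(4, -1), d=2 → +e2, X_7=(4, 0)
t=7: X=(4, 0), d=2 → +e2, X_8=(4, 1)
t=8: X=(4, 1), d=3 → -e2, X_9=(4, 0)
t=9: X=(4, 0), d=3 → -e2, X_10=(4, -1)
t=10: X=(4, -1), d=1 → -e1, X_11=(3, -1)
t=11: X=(3, -1), d=0 → +e1, X_12=(4, -1)
t=12: X=(4, -1), d=3 → -e2, X_13=(4, -2)

(4, -2)


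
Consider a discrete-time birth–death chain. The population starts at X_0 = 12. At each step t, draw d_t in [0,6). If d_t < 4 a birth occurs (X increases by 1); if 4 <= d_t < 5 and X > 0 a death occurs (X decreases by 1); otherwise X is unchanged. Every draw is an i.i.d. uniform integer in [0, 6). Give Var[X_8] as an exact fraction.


14/3

X can drop by at most 1 per step and X_0 = 12 > T = 8, so X_t >= 12 − t >= 4 > 0 for every t <= 8: the floor at 0 (the 'and X > 0' condition) never binds. Hence X_8 = X_0 + Σ_{t<8} Y_t with i.i.d. increments Y_t = y(d_t) ∈ {+1, −1, 0}.
Outcome values over d=0..5: [1, 1, 1, 1, -1, 0]
Σy = 3, Σy² = 5, M = 6
μ = 3/6 = 1/2,  σ² = 5/6 − (1/2)² = 7/12
Independent increments: Var[X_8] = 8·σ² = 8·(7/12) = 14/3


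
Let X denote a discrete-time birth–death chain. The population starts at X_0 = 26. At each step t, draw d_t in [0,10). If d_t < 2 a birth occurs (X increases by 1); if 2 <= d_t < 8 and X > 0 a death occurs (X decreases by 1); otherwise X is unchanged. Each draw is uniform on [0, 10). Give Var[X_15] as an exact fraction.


X can drop by at most 1 per step and X_0 = 26 > T = 15, so X_t >= 26 − t >= 11 > 0 for every t <= 15: the floor at 0 (the 'and X > 0' condition) never binds. Hence X_15 = X_0 + Σ_{t<15} Y_t with i.i.d. increments Y_t = y(d_t) ∈ {+1, −1, 0}.
Outcome values over d=0..9: [1, 1, -1, -1, -1, -1, -1, -1, 0, 0]
Σy = -4, Σy² = 8, M = 10
μ = -4/10 = -2/5,  σ² = 8/10 − (-2/5)² = 16/25
Independent increments: Var[X_15] = 15·σ² = 15·(16/25) = 48/5

48/5


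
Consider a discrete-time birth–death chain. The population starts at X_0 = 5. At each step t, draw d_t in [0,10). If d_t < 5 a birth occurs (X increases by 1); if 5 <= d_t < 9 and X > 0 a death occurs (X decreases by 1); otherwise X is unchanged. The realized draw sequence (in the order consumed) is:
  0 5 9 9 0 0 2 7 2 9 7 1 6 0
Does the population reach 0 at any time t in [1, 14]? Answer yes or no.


t=0: X=5, d=0 → birth, X_1=6
t=1: X=6, d=5 → death, X_2=5
t=2: X=5, d=9 → hold, X_3=5
t=3: X=5, d=9 → hold, X_4=5
t=4: X=5, d=0 → birth, X_5=6
t=5: X=6, d=0 → birth, X_6=7
t=6: X=7, d=2 → birth, X_7=8
t=7: X=8, d=7 → death, X_8=7
t=8: X=7, d=2 → birth, X_9=8
t=9: X=8, d=9 → hold, X_10=8
t=10: X=8, d=7 → death, X_11=7
t=11: X=7, d=1 → birth, X_12=8
t=12: X=8, d=6 → death, X_13=7
t=13: X=7, d=0 → birth, X_14=8

no


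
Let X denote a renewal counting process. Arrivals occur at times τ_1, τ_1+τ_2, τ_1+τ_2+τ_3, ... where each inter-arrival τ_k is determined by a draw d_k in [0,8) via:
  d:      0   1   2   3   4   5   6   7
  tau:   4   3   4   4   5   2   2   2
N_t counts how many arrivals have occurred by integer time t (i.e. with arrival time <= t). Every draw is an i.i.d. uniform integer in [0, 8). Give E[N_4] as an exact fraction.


Inter-arrival values over d=0..7: [4, 3, 4, 4, 5, 2, 2, 2]
Each d has probability 1/8, so the pmf of τ is: f(2) = 3/8, f(3) = 1/8, f(4) = 3/8, f(5) = 1/8
Renewal equation for m(n) = E[N_n]: condition on τ_1 = k (if k <= n, one arrival plus a fresh copy on the remaining n−k steps): m(n) = F(n) + Σ_{k<=n} f(k)·m(n−k), where F(n) = P(τ <= n) and m(0) = 0
m(1) = F(1) = 0
m(2) = F(2) = 3/8
m(3) = F(3) = 1/2
m(4) = F(4) + f(2)·m(2) = 7/8 + 3/8·3/8 = 65/64
E[N_4] = m(4) = 65/64

65/64


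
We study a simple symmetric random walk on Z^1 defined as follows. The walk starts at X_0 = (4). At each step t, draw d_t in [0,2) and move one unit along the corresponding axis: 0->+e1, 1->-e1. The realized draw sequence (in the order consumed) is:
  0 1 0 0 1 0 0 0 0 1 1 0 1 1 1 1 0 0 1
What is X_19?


(5)

t=0: X=(4), d=0 → +e1, X_1=(5)
t=1: X=(5), d=1 → -e1, X_2=(4)
t=2: X=(4), d=0 → +e1, X_3=(5)
t=3: X=(5), d=0 → +e1, X_4=(6)
t=4: X=(6), d=1 → -e1, X_5=(5)
t=5: X=(5), d=0 → +e1, X_6=(6)
t=6: X=(6), d=0 → +e1, X_7=(7)
t=7: X=(7), d=0 → +e1, X_8=(8)
t=8: X=(8), d=0 → +e1, X_9=(9)
t=9: X=(9), d=1 → -e1, X_10=(8)
t=10: X=(8), d=1 → -e1, X_11=(7)
t=11: X=(7), d=0 → +e1, X_12=(8)
t=12: X=(8), d=1 → -e1, X_13=(7)
t=13: X=(7), d=1 → -e1, X_14=(6)
t=14: X=(6), d=1 → -e1, X_15=(5)
t=15: X=(5), d=1 → -e1, X_16=(4)
t=16: X=(4), d=0 → +e1, X_17=(5)
t=17: X=(5), d=0 → +e1, X_18=(6)
t=18: X=(6), d=1 → -e1, X_19=(5)


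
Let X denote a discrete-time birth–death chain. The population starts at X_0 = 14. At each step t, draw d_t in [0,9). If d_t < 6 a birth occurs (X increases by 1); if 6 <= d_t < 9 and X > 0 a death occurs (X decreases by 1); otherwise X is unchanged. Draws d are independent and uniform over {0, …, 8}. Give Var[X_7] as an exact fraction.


X can drop by at most 1 per step and X_0 = 14 > T = 7, so X_t >= 14 − t >= 7 > 0 for every t <= 7: the floor at 0 (the 'and X > 0' condition) never binds. Hence X_7 = X_0 + Σ_{t<7} Y_t with i.i.d. increments Y_t = y(d_t) ∈ {+1, −1, 0}.
Outcome values over d=0..8: [1, 1, 1, 1, 1, 1, -1, -1, -1]
Σy = 3, Σy² = 9, M = 9
μ = 3/9 = 1/3,  σ² = 9/9 − (1/3)² = 8/9
Independent increments: Var[X_7] = 7·σ² = 7·(8/9) = 56/9

56/9


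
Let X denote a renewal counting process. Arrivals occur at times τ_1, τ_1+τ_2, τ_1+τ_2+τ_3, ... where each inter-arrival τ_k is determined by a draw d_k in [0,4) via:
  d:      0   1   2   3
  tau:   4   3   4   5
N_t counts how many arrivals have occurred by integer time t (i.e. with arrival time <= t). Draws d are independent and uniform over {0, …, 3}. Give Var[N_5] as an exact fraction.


0

Inter-arrival values over d=0..3: [4, 3, 4, 5]
Each d has probability 1/4, so the pmf of τ is: f(3) = 1/4, f(4) = 1/2, f(5) = 1/4
Let p_n(j) = P(N_n = j), with p_0 = [1]. Condition on τ_1: p_n(0) = P(τ > n), and for j >= 1, p_n(j) = Σ_{k<=n} f(k)·p_{n−k}(j−1)
p_1 = [1]  (j = 0)
p_2 = [1]  (j = 0)
p_3 = [3/4, 1/4]  (j = 0..1)
p_4 = [1/4, 3/4]  (j = 0..1)
p_5 = [0, 1]  (j = 0..1)
E[N_5] = Σ j·p_5(j) = 1;  E[N_5²] = Σ j²·p_5(j) = 1
Var[N_5] = 1 − (1)² = 0


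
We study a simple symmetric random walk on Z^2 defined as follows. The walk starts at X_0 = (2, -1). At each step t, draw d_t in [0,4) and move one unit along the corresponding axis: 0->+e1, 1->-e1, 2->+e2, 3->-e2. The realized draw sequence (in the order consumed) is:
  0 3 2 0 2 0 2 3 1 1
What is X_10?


t=0: X=(2, -1), d=0 → +e1, X_1=(3, -1)
t=1: X=(3, -1), d=3 → -e2, X_2=(3, -2)
t=2: X=(3, -2), d=2 → +e2, X_3=(3, -1)
t=3: X=(3, -1), d=0 → +e1, X_4=(4, -1)
t=4: X=(4, -1), d=2 → +e2, X_5=(4, 0)
t=5: X=(4, 0), d=0 → +e1, X_6=(5, 0)
t=6: X=(5, 0), d=2 → +e2, X_7=(5, 1)
t=7: X=(5, 1), d=3 → -e2, X_8=(5, 0)
t=8: X=(5, 0), d=1 → -e1, X_9=(4, 0)
t=9: X=(4, 0), d=1 → -e1, X_10=(3, 0)

(3, 0)


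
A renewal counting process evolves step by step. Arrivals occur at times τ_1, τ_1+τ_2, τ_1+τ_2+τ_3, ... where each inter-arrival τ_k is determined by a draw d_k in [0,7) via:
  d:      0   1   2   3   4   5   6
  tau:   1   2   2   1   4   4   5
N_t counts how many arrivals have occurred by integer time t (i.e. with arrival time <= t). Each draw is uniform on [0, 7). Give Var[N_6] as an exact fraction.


Inter-arrival values over d=0..6: [1, 2, 2, 1, 4, 4, 5]
Each d has probability 1/7, so the pmf of τ is: f(1) = 2/7, f(2) = 2/7, f(4) = 2/7, f(5) = 1/7
Let p_n(j) = P(N_n = j), with p_0 = [1]. Condition on τ_1: p_n(0) = P(τ > n), and for j >= 1, p_n(j) = Σ_{k<=n} f(k)·p_{n−k}(j−1)
p_1 = [5/7, 2/7]  (j = 0..1)
p_2 = [3/7, 24/49, 4/49]  (j = 0..2)
p_3 = [3/7, 16/49, 76/343, 8/343]  (j = 0..3)
p_4 = [1/7, 26/49, 80/343, 208/2401, 16/2401]  (j = 0..4)
p_5 = [0, 25/49, 16/49, 312/2401, 528/16807, 32/16807]  (j = 0..5)
p_6 = [0, 13/49, 164/343, 440/2401, 1040/16807, 1280/117649, 64/117649]  (j = 0..6)
E[N_6] = Σ j·p_6(j) = 244301/117649;  E[N_6²] = Σ j²·p_6(j) = 601045/117649
Var[N_6] = 601045/117649 − (244301/117649)² = 11029364604/13841287201

11029364604/13841287201


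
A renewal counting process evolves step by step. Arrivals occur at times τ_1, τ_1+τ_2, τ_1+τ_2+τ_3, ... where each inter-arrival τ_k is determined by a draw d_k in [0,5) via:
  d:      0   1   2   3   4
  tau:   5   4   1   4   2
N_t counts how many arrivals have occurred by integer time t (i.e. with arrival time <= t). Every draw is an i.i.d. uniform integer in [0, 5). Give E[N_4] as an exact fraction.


621/625

Inter-arrival values over d=0..4: [5, 4, 1, 4, 2]
Each d has probability 1/5, so the pmf of τ is: f(1) = 1/5, f(2) = 1/5, f(4) = 2/5, f(5) = 1/5
Renewal equation for m(n) = E[N_n]: condition on τ_1 = k (if k <= n, one arrival plus a fresh copy on the remaining n−k steps): m(n) = F(n) + Σ_{k<=n} f(k)·m(n−k), where F(n) = P(τ <= n) and m(0) = 0
m(1) = F(1) = 1/5
m(2) = F(2) + f(1)·m(1) = 2/5 + 1/5·1/5 = 11/25
m(3) = F(3) + f(1)·m(2) + f(2)·m(1) = 2/5 + 1/5·11/25 + 1/5·1/5 = 66/125
m(4) = F(4) + f(1)·m(3) + f(2)·m(2) = 4/5 + 1/5·66/125 + 1/5·11/25 = 621/625
E[N_4] = m(4) = 621/625


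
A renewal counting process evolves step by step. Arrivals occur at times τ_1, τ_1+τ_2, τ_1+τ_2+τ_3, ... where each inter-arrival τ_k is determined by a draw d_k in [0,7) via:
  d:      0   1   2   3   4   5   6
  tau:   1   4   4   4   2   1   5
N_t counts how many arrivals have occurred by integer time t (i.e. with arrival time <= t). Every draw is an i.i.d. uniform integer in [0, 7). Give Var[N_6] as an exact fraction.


9088943282/13841287201

Inter-arrival values over d=0..6: [1, 4, 4, 4, 2, 1, 5]
Each d has probability 1/7, so the pmf of τ is: f(1) = 2/7, f(2) = 1/7, f(4) = 3/7, f(5) = 1/7
Let p_n(j) = P(N_n = j), with p_0 = [1]. Condition on τ_1: p_n(0) = P(τ > n), and for j >= 1, p_n(j) = Σ_{k<=n} f(k)·p_{n−k}(j−1)
p_1 = [5/7, 2/7]  (j = 0..1)
p_2 = [4/7, 17/49, 4/49]  (j = 0..2)
p_3 = [4/7, 13/49, 48/343, 8/343]  (j = 0..3)
p_4 = [1/7, 33/49, 43/343, 124/2401, 16/2401]  (j = 0..4)
p_5 = [0, 4/7, 121/343, 134/2401, 304/16807, 32/16807]  (j = 0..5)
p_6 = [0, 18/49, 22/49, 369/2401, 8/343, 720/117649, 64/117649]  (j = 0..6)
E[N_6] = Σ j·p_6(j) = 218065/117649;  E[N_6²] = Σ j²·p_6(j) = 481443/117649
Var[N_6] = 481443/117649 − (218065/117649)² = 9088943282/13841287201


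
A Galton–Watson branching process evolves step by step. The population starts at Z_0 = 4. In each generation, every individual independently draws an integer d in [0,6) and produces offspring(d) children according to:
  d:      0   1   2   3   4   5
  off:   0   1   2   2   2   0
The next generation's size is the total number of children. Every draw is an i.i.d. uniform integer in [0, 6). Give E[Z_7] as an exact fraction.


Outcome values over d=0..5: [0, 1, 2, 2, 2, 0]
Σy = 7, Σy² = 13, M = 6
μ = 7/6 = 7/6,  σ² = 13/6 − (7/6)² = 29/36
E[Z_0] = 4
E[Z_1] = 7/6·E[Z_0] = 14/3
E[Z_2] = 7/6·E[Z_1] = 49/9
E[Z_3] = 7/6·E[Z_2] = 343/54
E[Z_4] = 7/6·E[Z_3] = 2401/324
E[Z_5] = 7/6·E[Z_4] = 16807/1944
E[Z_6] = 7/6·E[Z_5] = 117649/11664
E[Z_7] = 7/6·E[Z_6] = 823543/69984

823543/69984


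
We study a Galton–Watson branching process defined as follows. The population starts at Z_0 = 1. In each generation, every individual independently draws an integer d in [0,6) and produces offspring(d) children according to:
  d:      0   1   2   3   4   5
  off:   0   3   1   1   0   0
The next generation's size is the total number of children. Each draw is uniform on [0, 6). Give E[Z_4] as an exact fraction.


625/1296

Outcome values over d=0..5: [0, 3, 1, 1, 0, 0]
Σy = 5, Σy² = 11, M = 6
μ = 5/6 = 5/6,  σ² = 11/6 − (5/6)² = 41/36
E[Z_0] = 1
E[Z_1] = 5/6·E[Z_0] = 5/6
E[Z_2] = 5/6·E[Z_1] = 25/36
E[Z_3] = 5/6·E[Z_2] = 125/216
E[Z_4] = 5/6·E[Z_3] = 625/1296


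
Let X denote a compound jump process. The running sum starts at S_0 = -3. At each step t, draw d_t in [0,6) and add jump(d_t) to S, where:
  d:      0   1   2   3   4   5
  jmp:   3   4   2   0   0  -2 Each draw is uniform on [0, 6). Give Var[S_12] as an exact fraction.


Outcome values over d=0..5: [3, 4, 2, 0, 0, -2]
Σy = 7, Σy² = 33, M = 6
μ = 7/6 = 7/6,  σ² = 33/6 − (7/6)² = 149/36
Independent increments: Var[S_12] = 12·σ² = 12·(149/36) = 149/3

149/3


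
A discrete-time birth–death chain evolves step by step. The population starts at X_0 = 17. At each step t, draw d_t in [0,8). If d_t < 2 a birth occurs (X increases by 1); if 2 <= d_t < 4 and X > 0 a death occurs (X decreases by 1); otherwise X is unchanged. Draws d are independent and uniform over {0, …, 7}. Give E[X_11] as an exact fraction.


X can drop by at most 1 per step and X_0 = 17 > T = 11, so X_t >= 17 − t >= 6 > 0 for every t <= 11: the floor at 0 (the 'and X > 0' condition) never binds. Hence X_11 = X_0 + Σ_{t<11} Y_t with i.i.d. increments Y_t = y(d_t) ∈ {+1, −1, 0}.
Outcome values over d=0..7: [1, 1, -1, -1, 0, 0, 0, 0]
Σy = 0, Σy² = 4, M = 8
μ = 0/8 = 0,  σ² = 4/8 − (0)² = 1/2
E[X_11] = 17 + 11·(0) = 17

17


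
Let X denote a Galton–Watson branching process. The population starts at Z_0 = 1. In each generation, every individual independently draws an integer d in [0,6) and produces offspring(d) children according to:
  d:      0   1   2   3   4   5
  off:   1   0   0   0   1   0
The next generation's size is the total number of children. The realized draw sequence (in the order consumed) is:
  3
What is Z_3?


0

gen 0: Z_0=1, draws=[3], offspring=[0], Z_1=0
gen 1: Z_1=0, draws=[], offspring=[], Z_2=0
gen 2: Z_2=0, draws=[], offspring=[], Z_3=0


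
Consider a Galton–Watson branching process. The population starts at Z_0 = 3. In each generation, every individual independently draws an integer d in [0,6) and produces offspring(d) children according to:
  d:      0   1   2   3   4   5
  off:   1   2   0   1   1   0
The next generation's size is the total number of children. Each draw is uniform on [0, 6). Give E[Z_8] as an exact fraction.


Outcome values over d=0..5: [1, 2, 0, 1, 1, 0]
Σy = 5, Σy² = 7, M = 6
μ = 5/6 = 5/6,  σ² = 7/6 − (5/6)² = 17/36
E[Z_0] = 3
E[Z_1] = 5/6·E[Z_0] = 5/2
E[Z_2] = 5/6·E[Z_1] = 25/12
E[Z_3] = 5/6·E[Z_2] = 125/72
E[Z_4] = 5/6·E[Z_3] = 625/432
E[Z_5] = 5/6·E[Z_4] = 3125/2592
E[Z_6] = 5/6·E[Z_5] = 15625/15552
E[Z_7] = 5/6·E[Z_6] = 78125/93312
E[Z_8] = 5/6·E[Z_7] = 390625/559872

390625/559872


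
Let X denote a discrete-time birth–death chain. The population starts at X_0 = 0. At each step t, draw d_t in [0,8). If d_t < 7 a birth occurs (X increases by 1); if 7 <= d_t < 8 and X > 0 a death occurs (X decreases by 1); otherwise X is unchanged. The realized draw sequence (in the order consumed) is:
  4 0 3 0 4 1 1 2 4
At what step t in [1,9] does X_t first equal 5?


5

t=0: X=0, d=4 → birth, X_1=1
t=1: X=1, d=0 → birth, X_2=2
t=2: X=2, d=3 → birth, X_3=3
t=3: X=3, d=0 → birth, X_4=4
t=4: X=4, d=4 → birth, X_5=5
t=5: X=5, d=1 → birth, X_6=6
t=6: X=6, d=1 → birth, X_7=7
t=7: X=7, d=2 → birth, X_8=8
t=8: X=8, d=4 → birth, X_9=9


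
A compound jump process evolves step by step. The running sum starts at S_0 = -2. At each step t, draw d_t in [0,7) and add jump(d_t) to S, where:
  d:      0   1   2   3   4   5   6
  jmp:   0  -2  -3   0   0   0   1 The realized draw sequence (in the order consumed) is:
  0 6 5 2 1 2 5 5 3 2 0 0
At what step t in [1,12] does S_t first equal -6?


t=0: S=-2, d=0, jump=0, S_1=-2
t=1: S=-2, d=6, jump=1, S_2=-1
t=2: S=-1, d=5, jump=0, S_3=-1
t=3: S=-1, d=2, jump=-3, S_4=-4
t=4: S=-4, d=1, jump=-2, S_5=-6
t=5: S=-6, d=2, jump=-3, S_6=-9
t=6: S=-9, d=5, jump=0, S_7=-9
t=7: S=-9, d=5, jump=0, S_8=-9
t=8: S=-9, d=3, jump=0, S_9=-9
t=9: S=-9, d=2, jump=-3, S_10=-12
t=10: S=-12, d=0, jump=0, S_11=-12
t=11: S=-12, d=0, jump=0, S_12=-12

5


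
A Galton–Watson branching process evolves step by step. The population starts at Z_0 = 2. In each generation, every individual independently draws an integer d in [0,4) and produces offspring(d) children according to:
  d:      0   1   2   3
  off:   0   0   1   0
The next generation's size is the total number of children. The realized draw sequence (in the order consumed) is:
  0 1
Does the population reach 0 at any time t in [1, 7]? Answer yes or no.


yes

gen 0: Z_0=2, draws=[0, 1], offspring=[0, 0], Z_1=0
gen 1: Z_1=0, draws=[], offspring=[], Z_2=0
gen 2: Z_2=0, draws=[], offspring=[], Z_3=0
gen 3: Z_3=0, draws=[], offspring=[], Z_4=0
gen 4: Z_4=0, draws=[], offspring=[], Z_5=0
gen 5: Z_5=0, draws=[], offspring=[], Z_6=0
gen 6: Z_6=0, draws=[], offspring=[], Z_7=0


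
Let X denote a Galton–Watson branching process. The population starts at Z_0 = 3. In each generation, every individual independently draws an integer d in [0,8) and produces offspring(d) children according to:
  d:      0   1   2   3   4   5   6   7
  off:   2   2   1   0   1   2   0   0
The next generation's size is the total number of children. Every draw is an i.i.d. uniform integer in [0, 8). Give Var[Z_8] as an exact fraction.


Outcome values over d=0..7: [2, 2, 1, 0, 1, 2, 0, 0]
Σy = 8, Σy² = 14, M = 8
μ = 8/8 = 1,  σ² = 14/8 − (1)² = 3/4
V_0 = 0, E_0 = 3
V_1 = 3/4·E_0 + (1)²·V_0 = 9/4;  E_1 = 3
V_2 = 3/4·E_1 + (1)²·V_1 = 9/2;  E_2 = 3
V_3 = 3/4·E_2 + (1)²·V_2 = 27/4;  E_3 = 3
V_4 = 3/4·E_3 + (1)²·V_3 = 9;  E_4 = 3
V_5 = 3/4·E_4 + (1)²·V_4 = 45/4;  E_5 = 3
V_6 = 3/4·E_5 + (1)²·V_5 = 27/2;  E_6 = 3
V_7 = 3/4·E_6 + (1)²·V_6 = 63/4;  E_7 = 3
V_8 = 3/4·E_7 + (1)²·V_7 = 18;  E_8 = 3

18


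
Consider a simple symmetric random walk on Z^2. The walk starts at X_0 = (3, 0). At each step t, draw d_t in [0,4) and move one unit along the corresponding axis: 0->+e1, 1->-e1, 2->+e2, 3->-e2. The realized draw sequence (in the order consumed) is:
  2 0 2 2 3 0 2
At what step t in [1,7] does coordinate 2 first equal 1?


1

t=0: X=(3, 0), d=2 → +e2, X_1=(3, 1)
t=1: X=(3, 1), d=0 → +e1, X_2=(4, 1)
t=2: X=(4, 1), d=2 → +e2, X_3=(4, 2)
t=3: X=(4, 2), d=2 → +e2, X_4=(4, 3)
t=4: X=(4, 3), d=3 → -e2, X_5=(4, 2)
t=5: X=(4, 2), d=0 → +e1, X_6=(5, 2)
t=6: X=(5, 2), d=2 → +e2, X_7=(5, 3)


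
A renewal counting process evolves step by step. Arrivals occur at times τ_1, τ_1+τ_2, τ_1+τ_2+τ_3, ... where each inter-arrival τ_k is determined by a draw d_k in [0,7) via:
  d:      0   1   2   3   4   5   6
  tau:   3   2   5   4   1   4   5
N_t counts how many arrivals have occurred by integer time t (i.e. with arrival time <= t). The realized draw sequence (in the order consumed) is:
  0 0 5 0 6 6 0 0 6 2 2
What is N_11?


3

draw d_1=0: τ_1=3, arrival time A_1=3
draw d_2=0: τ_2=3, arrival time A_2=6
draw d_3=5: τ_3=4, arrival time A_3=10
draw d_4=0: τ_4=3, arrival time A_4=13
draw d_5=6: τ_5=5, arrival time A_5=18
draw d_6=6: τ_6=5, arrival time A_6=23
draw d_7=0: τ_7=3, arrival time A_7=26
draw d_8=0: τ_8=3, arrival time A_8=29
draw d_9=6: τ_9=5, arrival time A_9=34
draw d_10=2: τ_10=5, arrival time A_10=39
draw d_11=2: τ_11=5, arrival time A_11=44
N_t over t=0..11: 0:0 1:0 2:0 3:1 4:1 5:1 6:2 7:2 8:2 9:2 10:3 11:3


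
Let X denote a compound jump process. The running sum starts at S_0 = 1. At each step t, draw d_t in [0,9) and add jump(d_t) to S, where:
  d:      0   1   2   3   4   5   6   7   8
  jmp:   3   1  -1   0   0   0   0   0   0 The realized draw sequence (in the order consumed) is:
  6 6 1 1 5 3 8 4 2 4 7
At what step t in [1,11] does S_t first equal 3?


4

t=0: S=1, d=6, jump=0, S_1=1
t=1: S=1, d=6, jump=0, S_2=1
t=2: S=1, d=1, jump=1, S_3=2
t=3: S=2, d=1, jump=1, S_4=3
t=4: S=3, d=5, jump=0, S_5=3
t=5: S=3, d=3, jump=0, S_6=3
t=6: S=3, d=8, jump=0, S_7=3
t=7: S=3, d=4, jump=0, S_8=3
t=8: S=3, d=2, jump=-1, S_9=2
t=9: S=2, d=4, jump=0, S_10=2
t=10: S=2, d=7, jump=0, S_11=2


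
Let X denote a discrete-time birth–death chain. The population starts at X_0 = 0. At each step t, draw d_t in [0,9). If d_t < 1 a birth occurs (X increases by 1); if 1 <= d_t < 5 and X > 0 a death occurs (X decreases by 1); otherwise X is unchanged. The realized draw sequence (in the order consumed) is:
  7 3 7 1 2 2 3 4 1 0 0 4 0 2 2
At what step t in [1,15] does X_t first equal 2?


t=0: X=0, d=7 → hold, X_1=0
t=1: X=0, d=3 → hold, X_2=0
t=2: X=0, d=7 → hold, X_3=0
t=3: X=0, d=1 → hold, X_4=0
t=4: X=0, d=2 → hold, X_5=0
t=5: X=0, d=2 → hold, X_6=0
t=6: X=0, d=3 → hold, X_7=0
t=7: X=0, d=4 → hold, X_8=0
t=8: X=0, d=1 → hold, X_9=0
t=9: X=0, d=0 → birth, X_10=1
t=10: X=1, d=0 → birth, X_11=2
t=11: X=2, d=4 → death, X_12=1
t=12: X=1, d=0 → birth, X_13=2
t=13: X=2, d=2 → death, X_14=1
t=14: X=1, d=2 → death, X_15=0

11


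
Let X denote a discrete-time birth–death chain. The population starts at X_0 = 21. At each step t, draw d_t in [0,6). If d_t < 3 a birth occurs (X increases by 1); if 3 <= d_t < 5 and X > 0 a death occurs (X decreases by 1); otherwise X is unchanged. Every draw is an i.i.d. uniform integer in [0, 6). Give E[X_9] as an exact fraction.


X can drop by at most 1 per step and X_0 = 21 > T = 9, so X_t >= 21 − t >= 12 > 0 for every t <= 9: the floor at 0 (the 'and X > 0' condition) never binds. Hence X_9 = X_0 + Σ_{t<9} Y_t with i.i.d. increments Y_t = y(d_t) ∈ {+1, −1, 0}.
Outcome values over d=0..5: [1, 1, 1, -1, -1, 0]
Σy = 1, Σy² = 5, M = 6
μ = 1/6 = 1/6,  σ² = 5/6 − (1/6)² = 29/36
E[X_9] = 21 + 9·(1/6) = 45/2

45/2


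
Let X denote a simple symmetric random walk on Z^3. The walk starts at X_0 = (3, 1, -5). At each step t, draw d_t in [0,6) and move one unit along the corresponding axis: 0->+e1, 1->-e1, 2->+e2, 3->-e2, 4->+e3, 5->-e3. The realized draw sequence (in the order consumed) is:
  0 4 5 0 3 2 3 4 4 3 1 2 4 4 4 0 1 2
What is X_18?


t=0: X=(3, 1, -5), d=0 → +e1, X_1=(4, 1, -5)
t=1: X=(4, 1, -5), d=4 → +e3, X_2=(4, 1, -4)
t=2: X=(4, 1, -4), d=5 → -e3, X_3=(4, 1, -5)
t=3: X=(4, 1, -5), d=0 → +e1, X_4=(5, 1, -5)
t=4: X=(5, 1, -5), d=3 → -e2, X_5=(5, 0, -5)
t=5: X=(5, 0, -5), d=2 → +e2, X_6=(5, 1, -5)
t=6: X=(5, 1, -5), d=3 → -e2, X_7=(5, 0, -5)
t=7: X=(5, 0, -5), d=4 → +e3, X_8=(5, 0, -4)
t=8: X=(5, 0, -4), d=4 → +e3, X_9=(5, 0, -3)
t=9: X=(5, 0, -3), d=3 → -e2, X_10=(5, -1, -3)
t=10: X=(5, -1, -3), d=1 → -e1, X_11=(4, -1, -3)
t=11: X=(4, -1, -3), d=2 → +e2, X_12=(4, 0, -3)
t=12: X=(4, 0, -3), d=4 → +e3, X_13=(4, 0, -2)
t=13: X=(4, 0, -2), d=4 → +e3, X_14=(4, 0, -1)
t=14: X=(4, 0, -1), d=4 → +e3, X_15=(4, 0, 0)
t=15: X=(4, 0, 0), d=0 → +e1, X_16=(5, 0, 0)
t=16: X=(5, 0, 0), d=1 → -e1, X_17=(4, 0, 0)
t=17: X=(4, 0, 0), d=2 → +e2, X_18=(4, 1, 0)

(4, 1, 0)


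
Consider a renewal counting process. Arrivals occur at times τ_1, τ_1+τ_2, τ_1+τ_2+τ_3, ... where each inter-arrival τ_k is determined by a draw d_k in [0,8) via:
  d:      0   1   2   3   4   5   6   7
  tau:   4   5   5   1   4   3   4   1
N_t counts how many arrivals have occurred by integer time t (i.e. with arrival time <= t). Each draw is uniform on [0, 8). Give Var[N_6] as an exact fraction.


Inter-arrival values over d=0..7: [4, 5, 5, 1, 4, 3, 4, 1]
Each d has probability 1/8, so the pmf of τ is: f(1) = 1/4, f(3) = 1/8, f(4) = 3/8, f(5) = 1/4
Let p_n(j) = P(N_n = j), with p_0 = [1]. Condition on τ_1: p_n(0) = P(τ > n), and for j >= 1, p_n(j) = Σ_{k<=n} f(k)·p_{n−k}(j−1)
p_1 = [3/4, 1/4]  (j = 0..1)
p_2 = [3/4, 3/16, 1/16]  (j = 0..2)
p_3 = [5/8, 5/16, 3/64, 1/64]  (j = 0..3)
p_4 = [1/4, 5/8, 7/64, 3/256, 1/256]  (j = 0..4)
p_5 = [0, 11/16, 35/128, 9/256, 3/1024, 1/1024]  (j = 0..5)
p_6 = [0, 35/64, 11/32, 25/256, 11/1024, 3/4096, 1/4096]  (j = 0..6)
E[N_6] = Σ j·p_6(j) = 6453/4096;  E[N_6²] = Σ j²·p_6(j) = 12287/4096
Var[N_6] = 12287/4096 − (6453/4096)² = 8686343/16777216

8686343/16777216


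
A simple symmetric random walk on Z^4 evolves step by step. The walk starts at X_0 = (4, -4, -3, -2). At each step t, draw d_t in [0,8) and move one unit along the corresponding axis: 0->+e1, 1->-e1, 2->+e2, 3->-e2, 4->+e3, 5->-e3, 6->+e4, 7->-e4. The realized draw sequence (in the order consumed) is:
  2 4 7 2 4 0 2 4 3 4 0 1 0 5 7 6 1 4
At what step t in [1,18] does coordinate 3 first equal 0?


8

t=0: X=(4, -4, -3, -2), d=2 → +e2, X_1=(4, -3, -3, -2)
t=1: X=(4, -3, -3, -2), d=4 → +e3, X_2=(4, -3, -2, -2)
t=2: X=(4, -3, -2, -2), d=7 → -e4, X_3=(4, -3, -2, -3)
t=3: X=(4, -3, -2, -3), d=2 → +e2, X_4=(4, -2, -2, -3)
t=4: X=(4, -2, -2, -3), d=4 → +e3, X_5=(4, -2, -1, -3)
t=5: X=(4, -2, -1, -3), d=0 → +e1, X_6=(5, -2, -1, -3)
t=6: X=(5, -2, -1, -3), d=2 → +e2, X_7=(5, -1, -1, -3)
t=7: X=(5, -1, -1, -3), d=4 → +e3, X_8=(5, -1, 0, -3)
t=8: X=(5, -1, 0, -3), d=3 → -e2, X_9=(5, -2, 0, -3)
t=9: X=(5, -2, 0, -3), d=4 → +e3, X_10=(5, -2, 1, -3)
t=10: X=(5, -2, 1, -3), d=0 → +e1, X_11=(6, -2, 1, -3)
t=11: X=(6, -2, 1, -3), d=1 → -e1, X_12=(5, -2, 1, -3)
t=12: X=(5, -2, 1, -3), d=0 → +e1, X_13=(6, -2, 1, -3)
t=13: X=(6, -2, 1, -3), d=5 → -e3, X_14=(6, -2, 0, -3)
t=14: X=(6, -2, 0, -3), d=7 → -e4, X_15=(6, -2, 0, -4)
t=15: X=(6, -2, 0, -4), d=6 → +e4, X_16=(6, -2, 0, -3)
t=16: X=(6, -2, 0, -3), d=1 → -e1, X_17=(5, -2, 0, -3)
t=17: X=(5, -2, 0, -3), d=4 → +e3, X_18=(5, -2, 1, -3)


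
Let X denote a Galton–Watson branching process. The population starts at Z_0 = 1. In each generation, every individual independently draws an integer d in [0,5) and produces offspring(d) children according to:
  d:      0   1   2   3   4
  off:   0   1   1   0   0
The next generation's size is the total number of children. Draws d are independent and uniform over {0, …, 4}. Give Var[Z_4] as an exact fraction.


Outcome values over d=0..4: [0, 1, 1, 0, 0]
Σy = 2, Σy² = 2, M = 5
μ = 2/5 = 2/5,  σ² = 2/5 − (2/5)² = 6/25
V_0 = 0, E_0 = 1
V_1 = 6/25·E_0 + (2/5)²·V_0 = 6/25;  E_1 = 2/5
V_2 = 6/25·E_1 + (2/5)²·V_1 = 84/625;  E_2 = 4/25
V_3 = 6/25·E_2 + (2/5)²·V_2 = 936/15625;  E_3 = 8/125
V_4 = 6/25·E_3 + (2/5)²·V_3 = 9744/390625;  E_4 = 16/625

9744/390625


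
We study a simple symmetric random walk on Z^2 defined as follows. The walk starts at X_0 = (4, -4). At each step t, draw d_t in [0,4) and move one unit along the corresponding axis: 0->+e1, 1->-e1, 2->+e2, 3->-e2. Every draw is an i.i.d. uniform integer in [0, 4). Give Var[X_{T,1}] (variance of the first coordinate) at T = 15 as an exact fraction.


15/2

Outcome values over d=0..3: [1, -1, 0, 0]
Σy = 0, Σy² = 2, M = 4
μ = 0/4 = 0,  σ² = 2/4 − (0)² = 1/2
Independent increments: Var[X_15] = 15·σ² = 15·(1/2) = 15/2


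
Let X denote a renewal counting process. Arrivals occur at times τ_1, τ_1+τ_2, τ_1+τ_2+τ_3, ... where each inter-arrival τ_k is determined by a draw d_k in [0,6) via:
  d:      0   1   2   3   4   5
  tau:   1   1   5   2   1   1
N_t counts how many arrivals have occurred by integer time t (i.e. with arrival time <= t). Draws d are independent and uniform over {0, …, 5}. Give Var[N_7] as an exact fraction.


788669831/306110016

Inter-arrival values over d=0..5: [1, 1, 5, 2, 1, 1]
Each d has probability 1/6, so the pmf of τ is: f(1) = 2/3, f(2) = 1/6, f(5) = 1/6
Let p_n(j) = P(N_n = j), with p_0 = [1]. Condition on τ_1: p_n(0) = P(τ > n), and for j >= 1, p_n(j) = Σ_{k<=n} f(k)·p_{n−k}(j−1)
p_1 = [1/3, 2/3]  (j = 0..1)
p_2 = [1/6, 7/18, 4/9]  (j = 0..2)
p_3 = [1/6, 1/6, 10/27, 8/27]  (j = 0..3)
p_4 = [1/6, 5/36, 19/108, 26/81, 16/81]  (j = 0..4)
p_5 = [0, 11/36, 13/108, 29/162, 64/243, 32/243]  (j = 0..5)
p_6 = [0, 1/12, 73/216, 71/648, 14/81, 152/729, 64/729]  (j = 0..6)
p_7 = [0, 1/36, 37/216, 23/72, 25/243, 116/729, 352/2187, 128/2187]  (j = 0..7)
E[N_7] = Σ j·p_7(j) = 68431/17496;  E[N_7²] = Σ j²·p_7(j) = 312727/17496
Var[N_7] = 312727/17496 − (68431/17496)² = 788669831/306110016


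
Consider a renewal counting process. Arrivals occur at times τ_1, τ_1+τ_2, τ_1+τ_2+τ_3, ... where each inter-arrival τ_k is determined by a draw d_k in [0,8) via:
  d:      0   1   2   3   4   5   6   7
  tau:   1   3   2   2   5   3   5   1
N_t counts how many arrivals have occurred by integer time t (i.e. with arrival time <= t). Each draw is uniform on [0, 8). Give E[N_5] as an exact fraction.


1717/1024

Inter-arrival values over d=0..7: [1, 3, 2, 2, 5, 3, 5, 1]
Each d has probability 1/8, so the pmf of τ is: f(1) = 1/4, f(2) = 1/4, f(3) = 1/4, f(5) = 1/4
Renewal equation for m(n) = E[N_n]: condition on τ_1 = k (if k <= n, one arrival plus a fresh copy on the remaining n−k steps): m(n) = F(n) + Σ_{k<=n} f(k)·m(n−k), where F(n) = P(τ <= n) and m(0) = 0
m(1) = F(1) = 1/4
m(2) = F(2) + f(1)·m(1) = 1/2 + 1/4·1/4 = 9/16
m(3) = F(3) + f(1)·m(2) + f(2)·m(1) = 3/4 + 1/4·9/16 + 1/4·1/4 = 61/64
m(4) = F(4) + f(1)·m(3) + f(2)·m(2) + f(3)·m(1) = 3/4 + 1/4·61/64 + 1/4·9/16 + 1/4·1/4 = 305/256
m(5) = F(5) + f(1)·m(4) + f(2)·m(3) + f(3)·m(2) = 1 + 1/4·305/256 + 1/4·61/64 + 1/4·9/16 = 1717/1024
E[N_5] = m(5) = 1717/1024


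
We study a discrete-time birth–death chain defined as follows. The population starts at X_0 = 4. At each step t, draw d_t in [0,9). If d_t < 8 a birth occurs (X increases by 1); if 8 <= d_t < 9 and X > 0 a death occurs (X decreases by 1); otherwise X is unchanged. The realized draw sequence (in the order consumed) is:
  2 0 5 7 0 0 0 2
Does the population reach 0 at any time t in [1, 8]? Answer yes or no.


no

t=0: X=4, d=2 → birth, X_1=5
t=1: X=5, d=0 → birth, X_2=6
t=2: X=6, d=5 → birth, X_3=7
t=3: X=7, d=7 → birth, X_4=8
t=4: X=8, d=0 → birth, X_5=9
t=5: X=9, d=0 → birth, X_6=10
t=6: X=10, d=0 → birth, X_7=11
t=7: X=11, d=2 → birth, X_8=12


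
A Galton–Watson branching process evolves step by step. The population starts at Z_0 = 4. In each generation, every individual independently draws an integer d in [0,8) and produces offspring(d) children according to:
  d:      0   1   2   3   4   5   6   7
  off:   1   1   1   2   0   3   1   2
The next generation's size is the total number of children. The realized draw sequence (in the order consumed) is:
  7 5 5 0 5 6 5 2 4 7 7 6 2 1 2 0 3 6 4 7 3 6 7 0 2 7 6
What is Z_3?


gen 0: Z_0=4, draws=[7, 5, 5, 0], offspring=[2, 3, 3, 1], Z_1=9
gen 1: Z_1=9, draws=[5, 6, 5, 2, 4, 7, 7, 6, 2], offspring=[3, 1, 3, 1, 0, 2, 2, 1, 1], Z_2=14
gen 2: Z_2=14, draws=[1, 2, 0, 3, 6, 4, 7, 3, 6, 7, 0, 2, 7, 6], offspring=[1, 1, 1, 2, 1, 0, 2, 2, 1, 2, 1, 1, 2, 1], Z_3=18

18


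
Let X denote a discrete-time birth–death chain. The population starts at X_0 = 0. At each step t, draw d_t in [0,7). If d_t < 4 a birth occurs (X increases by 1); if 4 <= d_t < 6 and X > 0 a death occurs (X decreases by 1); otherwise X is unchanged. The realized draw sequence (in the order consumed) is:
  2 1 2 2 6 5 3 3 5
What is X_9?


4

t=0: X=0, d=2 → birth, X_1=1
t=1: X=1, d=1 → birth, X_2=2
t=2: X=2, d=2 → birth, X_3=3
t=3: X=3, d=2 → birth, X_4=4
t=4: X=4, d=6 → hold, X_5=4
t=5: X=4, d=5 → death, X_6=3
t=6: X=3, d=3 → birth, X_7=4
t=7: X=4, d=3 → birth, X_8=5
t=8: X=5, d=5 → death, X_9=4


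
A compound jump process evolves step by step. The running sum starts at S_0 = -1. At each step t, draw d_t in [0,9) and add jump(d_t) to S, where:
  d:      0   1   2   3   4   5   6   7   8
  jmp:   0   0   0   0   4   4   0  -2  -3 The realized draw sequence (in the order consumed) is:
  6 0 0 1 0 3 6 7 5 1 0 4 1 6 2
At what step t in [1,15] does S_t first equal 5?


12

t=0: S=-1, d=6, jump=0, S_1=-1
t=1: S=-1, d=0, jump=0, S_2=-1
t=2: S=-1, d=0, jump=0, S_3=-1
t=3: S=-1, d=1, jump=0, S_4=-1
t=4: S=-1, d=0, jump=0, S_5=-1
t=5: S=-1, d=3, jump=0, S_6=-1
t=6: S=-1, d=6, jump=0, S_7=-1
t=7: S=-1, d=7, jump=-2, S_8=-3
t=8: S=-3, d=5, jump=4, S_9=1
t=9: S=1, d=1, jump=0, S_10=1
t=10: S=1, d=0, jump=0, S_11=1
t=11: S=1, d=4, jump=4, S_12=5
t=12: S=5, d=1, jump=0, S_13=5
t=13: S=5, d=6, jump=0, S_14=5
t=14: S=5, d=2, jump=0, S_15=5


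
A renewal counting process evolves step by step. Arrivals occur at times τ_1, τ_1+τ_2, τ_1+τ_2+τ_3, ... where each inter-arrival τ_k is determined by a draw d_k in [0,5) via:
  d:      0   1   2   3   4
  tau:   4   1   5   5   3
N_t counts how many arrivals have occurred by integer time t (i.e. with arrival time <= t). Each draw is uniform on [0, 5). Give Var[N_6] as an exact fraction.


96475464/244140625

Inter-arrival values over d=0..4: [4, 1, 5, 5, 3]
Each d has probability 1/5, so the pmf of τ is: f(1) = 1/5, f(3) = 1/5, f(4) = 1/5, f(5) = 2/5
Let p_n(j) = P(N_n = j), with p_0 = [1]. Condition on τ_1: p_n(0) = P(τ > n), and for j >= 1, p_n(j) = Σ_{k<=n} f(k)·p_{n−k}(j−1)
p_1 = [4/5, 1/5]  (j = 0..1)
p_2 = [4/5, 4/25, 1/25]  (j = 0..2)
p_3 = [3/5, 9/25, 4/125, 1/125]  (j = 0..3)
p_4 = [2/5, 12/25, 14/125, 4/625, 1/625]  (j = 0..4)
p_5 = [0, 4/5, 21/125, 19/625, 4/3125, 1/3125]  (j = 0..5)
p_6 = [0, 3/5, 43/125, 6/125, 24/3125, 4/15625, 1/15625]  (j = 0..6)
E[N_6] = Σ j·p_6(j) = 22881/15625;  E[N_6²] = Σ j²·p_6(j) = 39681/15625
Var[N_6] = 39681/15625 − (22881/15625)² = 96475464/244140625
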